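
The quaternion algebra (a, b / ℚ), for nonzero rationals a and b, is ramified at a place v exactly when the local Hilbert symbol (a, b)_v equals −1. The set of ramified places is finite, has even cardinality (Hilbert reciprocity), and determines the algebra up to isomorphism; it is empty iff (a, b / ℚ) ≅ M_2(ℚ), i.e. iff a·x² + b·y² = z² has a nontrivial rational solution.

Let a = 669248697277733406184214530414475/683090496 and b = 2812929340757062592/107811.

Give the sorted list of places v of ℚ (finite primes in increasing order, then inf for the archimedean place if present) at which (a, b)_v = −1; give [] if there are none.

[11, 17]

Mod squares: a ≡ 351611, b ≡ 5797. Check v ∈ {∞, 2, 3, 5, 7, 11, 13, 17, 31, 37, 43}.
v=3: a=3^-6·(≡2), b=3^-4·(≡1) mod 3; (2|3)=-1, (1|3)=+1; (−1)^{-6·-4·1}·(-1)^-4·(+1)^-6 = +1.
v=11: a=11^-4·(≡7), b=11^-3·(≡8) mod 11; (7|11)=-1, (8|11)=-1; (−1)^{-4·-3·5}·(-1)^-3·(-1)^-4 = -1.
v=5: a=5^2·(≡4), b=5^0·(≡2) mod 5; (4|5)=+1, (2|5)=-1; (−1)^{2·0·2}·(+1)^0·(-1)^2 = +1.
v=7: a=7^4·(≡2), b=7^0·(≡4) mod 7; (2|7)=+1, (4|7)=+1; (−1)^{4·0·3}·(+1)^0·(+1)^4 = +1.
v=17: a=17^5·(≡7), b=17^3·(≡13) mod 17; (7|17)=-1, (13|17)=+1; (−1)^{5·3·8}·(-1)^3·(+1)^5 = -1.
v=2: v_2(a)=-6, v_2(b)=6; units ≡ 3, 5 (mod 8); ε·ε+αω+βω = 1·0+-6·1+6·1 ≡ 0  ⇒  (a,b)_2 = +1.
v=37: a=37^3·(≡5), b=37^0·(≡3) mod 37; (5|37)=-1, (3|37)=+1; (−1)^{3·0·18}·(-1)^0·(+1)^3 = +1.
v=43: a=43^3·(≡7), b=43^2·(≡17) mod 43; (7|43)=-1, (17|43)=+1; (−1)^{3·2·21}·(-1)^2·(+1)^3 = +1.
v=∞: 351611 > 0 and 5797 > 0  ⇒  (a,b)_∞ = +1.
v=31: a=31^6·(≡5), b=31^5·(≡9) mod 31; (5|31)=+1, (9|31)=+1; (−1)^{6·5·15}·(+1)^5·(+1)^6 = +1.
v=13: a=13^3·(≡7), b=13^2·(≡1) mod 13; (7|13)=-1, (1|13)=+1; (−1)^{3·2·6}·(-1)^2·(+1)^3 = +1.
|Ram(351611, 5797)| = 2, even; anisotropic at {11, 17}.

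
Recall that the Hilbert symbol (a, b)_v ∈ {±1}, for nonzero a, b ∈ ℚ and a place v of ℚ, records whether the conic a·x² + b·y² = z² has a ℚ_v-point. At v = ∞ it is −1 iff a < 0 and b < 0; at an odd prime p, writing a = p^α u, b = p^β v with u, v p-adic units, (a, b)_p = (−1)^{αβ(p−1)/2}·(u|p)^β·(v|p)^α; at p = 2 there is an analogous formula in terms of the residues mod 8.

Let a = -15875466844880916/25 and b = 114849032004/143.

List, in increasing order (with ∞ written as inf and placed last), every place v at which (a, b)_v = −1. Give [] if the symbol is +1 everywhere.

(a, b) ≡ (-433381, 1034480447) mod (ℚ^×)²; places V = {2, 3, 5, 7, 11, 13, 17, 31, 37, 53, ∞}.
(a,b)_∞: sgn(-433381)=−, sgn(1034480447)=+, so +1.
(a,b)_31: α=2, u≡30; β=1, v≡3 (mod 31); (30|31)=-1, (3|31)=-1; sign (−1)^0·-1^1·-1^2 = -1.
(a,b)_7: α=6, u≡3; β=3, v≡6 (mod 7); (3|7)=-1, (6|7)=-1; sign (−1)^0·-1^3·-1^6 = -1.
(a,b)_13: α=1, u≡8; β=-1, v≡4 (mod 13); (8|13)=-1, (4|13)=+1; sign (−1)^0·-1^-1·+1^1 = -1.
(a,b)_37: α=1, u≡21; β=1, v≡2 (mod 37); (21|37)=+1, (2|37)=-1; sign (−1)^0·+1^1·-1^1 = -1.
(a,b)_17: α=1, u≡5; β=1, v≡2 (mod 17); (5|17)=-1, (2|17)=+1; sign (−1)^0·-1^1·+1^1 = -1.
(a,b)_3: α=4, u≡2; β=4, v≡2 (mod 3); (2|3)=-1, (2|3)=-1; sign (−1)^0·-1^4·-1^4 = +1.
(a,b)_5: α=-2, u≡4; β=0, v≡3 (mod 5); (4|5)=+1, (3|5)=-1; sign (−1)^0·+1^0·-1^-2 = +1.
(a,b)_53: α=1, u≡44; β=1, v≡27 (mod 53); (44|53)=+1, (27|53)=-1; sign (−1)^0·+1^1·-1^1 = -1.
(a,b)_2: α=2, β=2; u≡3, v≡7 (mod 8); ε(u)ε(v)=1·1, αω(v)=2·0, βω(u)=2·1; sum ≡ 1  ⇒  -1.
(a,b)_11: α=0, u≡8; β=-1, v≡7 (mod 11); (8|11)=-1, (7|11)=-1; sign (−1)^0·-1^-1·-1^0 = -1.
(-433381, 1034480447 / ℚ) ramifies at {2, 7, 11, 13, 17, 31, 37, 53}: a division algebra.

[2, 7, 11, 13, 17, 31, 37, 53]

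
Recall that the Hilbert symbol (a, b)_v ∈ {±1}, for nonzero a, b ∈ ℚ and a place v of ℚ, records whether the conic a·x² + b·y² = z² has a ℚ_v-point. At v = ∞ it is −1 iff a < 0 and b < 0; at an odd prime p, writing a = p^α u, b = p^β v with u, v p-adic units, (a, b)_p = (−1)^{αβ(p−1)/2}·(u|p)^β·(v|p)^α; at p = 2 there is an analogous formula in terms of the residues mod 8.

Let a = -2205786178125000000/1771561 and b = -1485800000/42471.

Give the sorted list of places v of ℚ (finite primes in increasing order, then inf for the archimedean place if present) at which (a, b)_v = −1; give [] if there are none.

[3, 5, 23, inf]

(a, b) ≡ (-285, -1448655) mod (ℚ^×)²; places V = {2, 3, 5, 11, 13, 17, 19, 23, ∞}.
(a,b)_2: α=6, β=6; u≡3, v≡1 (mod 8); ε(u)ε(v)=1·0, αω(v)=6·0, βω(u)=6·1; sum ≡ 0  ⇒  +1.
(a,b)_11: α=-6, u≡9; β=-2, v≡3 (mod 11); (9|11)=+1, (3|11)=+1; sign (−1)^0·+1^-2·+1^-6 = +1.
(a,b)_13: α=0, u≡10; β=-1, v≡1 (mod 13); (10|13)=+1, (1|13)=+1; sign (−1)^0·+1^-1·+1^0 = +1.
(a,b)_∞: sgn(-285)=−, sgn(-1448655)=−, so -1.
(a,b)_5: α=11, u≡2; β=5, v≡4 (mod 5); (2|5)=-1, (4|5)=+1; sign (−1)^0·-1^5·+1^11 = -1.
(a,b)_17: α=2, u≡8; β=1, v≡12 (mod 17); (8|17)=+1, (12|17)=-1; sign (−1)^0·+1^1·-1^2 = +1.
(a,b)_23: α=2, u≡5; β=1, v≡13 (mod 23); (5|23)=-1, (13|23)=+1; sign (−1)^0·-1^1·+1^2 = -1.
(a,b)_19: α=1, u≡17; β=1, v≡8 (mod 19); (17|19)=+1, (8|19)=-1; sign (−1)^1·+1^1·-1^1 = +1.
(a,b)_3: α=5, u≡1; β=-3, v≡1 (mod 3); (1|3)=+1, (1|3)=+1; sign (−1)^1·+1^-3·+1^5 = -1.
Ram(-285, -1448655) = {3, 5, 23, ∞}; no ℚ_3-point on the conic.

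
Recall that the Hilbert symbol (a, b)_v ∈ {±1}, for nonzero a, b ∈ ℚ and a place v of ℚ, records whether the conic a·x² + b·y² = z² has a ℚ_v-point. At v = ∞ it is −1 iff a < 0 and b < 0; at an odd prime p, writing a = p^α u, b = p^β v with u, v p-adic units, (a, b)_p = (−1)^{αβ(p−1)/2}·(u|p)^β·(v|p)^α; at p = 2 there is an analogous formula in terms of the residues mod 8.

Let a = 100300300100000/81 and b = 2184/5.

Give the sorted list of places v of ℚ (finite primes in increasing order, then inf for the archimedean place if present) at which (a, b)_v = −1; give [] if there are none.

[3, 5, 11, 13]

Mod squares: a ≡ 10010, b ≡ 2730. Check v ∈ {∞, 2, 3, 5, 7, 11, 13}.
v=13: a=13^3·(≡3), b=13^1·(≡5) mod 13; (3|13)=+1, (5|13)=-1; (−1)^{3·1·6}·(+1)^1·(-1)^3 = -1.
v=∞: 10010 > 0 and 2730 > 0  ⇒  (a,b)_∞ = +1.
v=2: v_2(a)=5, v_2(b)=3; units ≡ 5, 5 (mod 8); ε·ε+αω+βω = 0·0+5·1+3·1 ≡ 0  ⇒  (a,b)_2 = +1.
v=5: a=5^5·(≡2), b=5^-1·(≡4) mod 5; (2|5)=-1, (4|5)=+1; (−1)^{5·-1·2}·(-1)^-1·(+1)^5 = -1.
v=11: a=11^3·(≡7), b=11^0·(≡10) mod 11; (7|11)=-1, (10|11)=-1; (−1)^{3·0·5}·(-1)^0·(-1)^3 = -1.
v=3: a=3^-4·(≡2), b=3^1·(≡1) mod 3; (2|3)=-1, (1|3)=+1; (−1)^{-4·1·1}·(-1)^1·(+1)^-4 = -1.
v=7: a=7^3·(≡4), b=7^1·(≡5) mod 7; (4|7)=+1, (5|7)=-1; (−1)^{3·1·3}·(+1)^1·(-1)^3 = +1.
(10010, 2730 / ℚ) ramifies at {3, 5, 11, 13}: a division algebra.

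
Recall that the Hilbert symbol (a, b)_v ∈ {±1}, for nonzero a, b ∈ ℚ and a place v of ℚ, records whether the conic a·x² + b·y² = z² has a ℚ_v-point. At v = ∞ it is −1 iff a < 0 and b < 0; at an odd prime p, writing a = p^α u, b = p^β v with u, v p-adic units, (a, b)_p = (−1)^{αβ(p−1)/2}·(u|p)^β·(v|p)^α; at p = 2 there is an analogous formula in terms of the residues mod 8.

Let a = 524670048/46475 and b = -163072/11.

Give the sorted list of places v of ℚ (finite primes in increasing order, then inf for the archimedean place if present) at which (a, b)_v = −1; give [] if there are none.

(a, b) ≡ (1122, -143) mod (ℚ^×)²; places V = {2, 3, 5, 7, 11, 13, 17, ∞}.
(a,b)_11: α=-1, u≡1; β=-1, v≡3 (mod 11); (1|11)=+1, (3|11)=+1; sign (−1)^1·+1^-1·+1^-1 = -1.
(a,b)_3: α=9, u≡2; β=0, v≡1 (mod 3); (2|3)=-1, (1|3)=+1; sign (−1)^0·-1^0·+1^9 = +1.
(a,b)_13: α=-2, u≡3; β=1, v≡6 (mod 13); (3|13)=+1, (6|13)=-1; sign (−1)^0·+1^1·-1^-2 = +1.
(a,b)_5: α=-2, u≡2; β=0, v≡3 (mod 5); (2|5)=-1, (3|5)=-1; sign (−1)^0·-1^0·-1^-2 = +1.
(a,b)_∞: sgn(1122)=+, sgn(-143)=−, so +1.
(a,b)_2: α=5, β=8; u≡1, v≡1 (mod 8); ε(u)ε(v)=0·0, αω(v)=5·0, βω(u)=8·0; sum ≡ 0  ⇒  +1.
(a,b)_7: α=2, u≡1; β=2, v≡1 (mod 7); (1|7)=+1, (1|7)=+1; sign (−1)^0·+1^2·+1^2 = +1.
(a,b)_17: α=1, u≡4; β=0, v≡7 (mod 17); (4|17)=+1, (7|17)=-1; sign (−1)^0·+1^0·-1^1 = -1.
Ram(1122, -143) = {11, 17}; no ℚ_11-point on the conic.

[11, 17]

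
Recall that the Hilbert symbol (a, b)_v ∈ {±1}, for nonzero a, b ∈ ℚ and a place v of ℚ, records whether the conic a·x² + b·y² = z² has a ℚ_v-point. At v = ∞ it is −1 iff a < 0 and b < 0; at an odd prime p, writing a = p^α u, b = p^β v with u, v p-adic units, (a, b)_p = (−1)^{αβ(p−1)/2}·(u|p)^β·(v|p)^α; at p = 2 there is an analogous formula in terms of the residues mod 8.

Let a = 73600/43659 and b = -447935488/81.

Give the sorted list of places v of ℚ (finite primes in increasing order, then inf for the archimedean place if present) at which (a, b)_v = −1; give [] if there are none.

[2, 19]

(a, b) ≡ (506, -437437) mod (ℚ^×)²; places V = {2, 3, 5, 7, 11, 13, 19, 23, ∞}.
(a,b)_3: α=-4, u≡2; β=-4, v≡2 (mod 3); (2|3)=-1, (2|3)=-1; sign (−1)^0·-1^-4·-1^-4 = +1.
(a,b)_7: α=-2, u≡1; β=1, v≡6 (mod 7); (1|7)=+1, (6|7)=-1; sign (−1)^0·+1^1·-1^-2 = +1.
(a,b)_2: α=7, β=10; u≡5, v≡3 (mod 8); ε(u)ε(v)=0·1, αω(v)=7·1, βω(u)=10·1; sum ≡ 1  ⇒  -1.
(a,b)_5: α=2, u≡1; β=0, v≡2 (mod 5); (1|5)=+1, (2|5)=-1; sign (−1)^0·+1^0·-1^2 = +1.
(a,b)_11: α=-1, u≡6; β=1, v≡5 (mod 11); (6|11)=-1, (5|11)=+1; sign (−1)^1·-1^1·+1^-1 = +1.
(a,b)_19: α=0, u≡2; β=1, v≡17 (mod 19); (2|19)=-1, (17|19)=+1; sign (−1)^0·-1^1·+1^0 = -1.
(a,b)_13: α=0, u≡4; β=1, v≡5 (mod 13); (4|13)=+1, (5|13)=-1; sign (−1)^0·+1^1·-1^0 = +1.
(a,b)_23: α=1, u≡19; β=1, v≡2 (mod 23); (19|23)=-1, (2|23)=+1; sign (−1)^1·-1^1·+1^1 = +1.
(a,b)_∞: sgn(506)=+, sgn(-437437)=−, so +1.
|Ram(506, -437437)| = 2, even; anisotropic at {2, 19}.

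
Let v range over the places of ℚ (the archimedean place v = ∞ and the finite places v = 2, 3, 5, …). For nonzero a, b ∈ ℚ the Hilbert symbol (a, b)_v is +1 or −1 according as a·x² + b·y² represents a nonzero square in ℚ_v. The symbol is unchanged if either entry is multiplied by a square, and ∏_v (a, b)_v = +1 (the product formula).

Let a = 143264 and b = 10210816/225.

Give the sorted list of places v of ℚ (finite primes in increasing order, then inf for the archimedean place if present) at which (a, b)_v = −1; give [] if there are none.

[2, 11]

(a, b) ≡ (74, 814) mod (ℚ^×)²; places V = {2, 3, 5, 7, 11, 37, ∞}.
(a,b)_5: α=0, u≡4; β=-2, v≡4 (mod 5); (4|5)=+1, (4|5)=+1; sign (−1)^0·+1^-2·+1^0 = +1.
(a,b)_3: α=0, u≡2; β=-2, v≡1 (mod 3); (2|3)=-1, (1|3)=+1; sign (−1)^0·-1^-2·+1^0 = +1.
(a,b)_∞: sgn(74)=+, sgn(814)=+, so +1.
(a,b)_11: α=2, u≡7; β=1, v≡2 (mod 11); (7|11)=-1, (2|11)=-1; sign (−1)^0·-1^1·-1^2 = -1.
(a,b)_2: α=5, β=9; u≡5, v≡7 (mod 8); ε(u)ε(v)=0·1, αω(v)=5·0, βω(u)=9·1; sum ≡ 1  ⇒  -1.
(a,b)_7: α=0, u≡2; β=2, v≡1 (mod 7); (2|7)=+1, (1|7)=+1; sign (−1)^0·+1^2·+1^0 = +1.
(a,b)_37: α=1, u≡24; β=1, v≡32 (mod 37); (24|37)=-1, (32|37)=-1; sign (−1)^0·-1^1·-1^1 = +1.
Ram(74, 814) = {2, 11}; no ℚ_2-point on the conic.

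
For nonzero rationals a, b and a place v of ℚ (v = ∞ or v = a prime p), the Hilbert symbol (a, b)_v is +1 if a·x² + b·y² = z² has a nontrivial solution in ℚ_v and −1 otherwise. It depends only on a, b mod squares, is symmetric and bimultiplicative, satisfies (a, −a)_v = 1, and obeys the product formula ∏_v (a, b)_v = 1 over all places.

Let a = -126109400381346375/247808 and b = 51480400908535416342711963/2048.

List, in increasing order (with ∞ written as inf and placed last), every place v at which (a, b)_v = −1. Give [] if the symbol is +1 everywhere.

(a, b) ≡ (-30590, 1334) mod (ℚ^×)²; places V = {2, 3, 5, 7, 11, 19, 23, 29, 41, ∞}.
(a,b)_3: α=2, u≡1; β=8, v≡2 (mod 3); (1|3)=+1, (2|3)=-1; sign (−1)^0·+1^8·-1^2 = +1.
(a,b)_41: α=2, u≡37; β=4, v≡28 (mod 41); (37|41)=+1, (28|41)=-1; sign (−1)^0·+1^4·-1^2 = +1.
(a,b)_19: α=1, u≡7; β=2, v≡4 (mod 19); (7|19)=+1, (4|19)=+1; sign (−1)^0·+1^2·+1^1 = +1.
(a,b)_∞: sgn(-30590)=−, sgn(1334)=+, so +1.
(a,b)_5: α=3, u≡3; β=0, v≡1 (mod 5); (3|5)=-1, (1|5)=+1; sign (−1)^0·-1^0·+1^3 = +1.
(a,b)_11: α=-2, u≡9; β=0, v≡9 (mod 11); (9|11)=+1, (9|11)=+1; sign (−1)^0·+1^0·+1^-2 = +1.
(a,b)_2: α=-11, β=-11; u≡1, v≡3 (mod 8); ε(u)ε(v)=0·1, αω(v)=-11·1, βω(u)=-11·0; sum ≡ 1  ⇒  -1.
(a,b)_29: α=2, u≡24; β=3, v≡8 (mod 29); (24|29)=+1, (8|29)=-1; sign (−1)^0·+1^3·-1^2 = +1.
(a,b)_23: α=3, u≡8; β=5, v≡18 (mod 23); (8|23)=+1, (18|23)=+1; sign (−1)^1·+1^5·+1^3 = -1.
(a,b)_7: α=3, u≡3; β=2, v≡1 (mod 7); (3|7)=-1, (1|7)=+1; sign (−1)^0·-1^2·+1^3 = +1.
(-30590, 1334 / ℚ) ramifies at {2, 23}: a division algebra.

[2, 23]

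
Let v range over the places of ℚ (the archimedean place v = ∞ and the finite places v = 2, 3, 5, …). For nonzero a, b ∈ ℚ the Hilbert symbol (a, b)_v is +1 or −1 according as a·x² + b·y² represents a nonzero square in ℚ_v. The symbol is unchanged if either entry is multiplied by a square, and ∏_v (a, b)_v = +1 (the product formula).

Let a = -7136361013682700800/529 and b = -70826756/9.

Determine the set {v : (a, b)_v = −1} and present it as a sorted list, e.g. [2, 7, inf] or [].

[2, 11, 13, inf]

Mod squares: a ≡ -3458, b ≡ -1001. Check v ∈ {∞, 2, 3, 5, 7, 11, 13, 19, 23}.
v=3: a=3^0·(≡1), b=3^-2·(≡1) mod 3; (1|3)=+1, (1|3)=+1; (−1)^{0·-2·1}·(+1)^-2·(+1)^0 = +1.
v=7: a=7^1·(≡5), b=7^3·(≡4) mod 7; (5|7)=-1, (4|7)=+1; (−1)^{1·3·3}·(-1)^3·(+1)^1 = +1.
v=23: a=23^-2·(≡20), b=23^0·(≡20) mod 23; (20|23)=-1, (20|23)=-1; (−1)^{-2·0·11}·(-1)^0·(-1)^-2 = +1.
v=19: a=19^5·(≡14), b=19^2·(≡4) mod 19; (14|19)=-1, (4|19)=+1; (−1)^{5·2·9}·(-1)^2·(+1)^5 = +1.
v=5: a=5^2·(≡2), b=5^0·(≡1) mod 5; (2|5)=-1, (1|5)=+1; (−1)^{2·0·2}·(-1)^0·(+1)^2 = +1.
v=∞: -3458 < 0 and -1001 < 0  ⇒  (a,b)_∞ = -1.
v=13: a=13^3·(≡6), b=13^1·(≡4) mod 13; (6|13)=-1, (4|13)=+1; (−1)^{3·1·6}·(-1)^1·(+1)^3 = -1.
v=2: v_2(a)=9, v_2(b)=2; units ≡ 7, 7 (mod 8); ε·ε+αω+βω = 1·1+9·0+2·0 ≡ 1  ⇒  (a,b)_2 = -1.
v=11: a=11^4·(≡7), b=11^1·(≡6) mod 11; (7|11)=-1, (6|11)=-1; (−1)^{4·1·5}·(-1)^1·(-1)^4 = -1.
Ram(-3458, -1001) = {2, 11, 13, ∞}; no ℚ_2-point on the conic.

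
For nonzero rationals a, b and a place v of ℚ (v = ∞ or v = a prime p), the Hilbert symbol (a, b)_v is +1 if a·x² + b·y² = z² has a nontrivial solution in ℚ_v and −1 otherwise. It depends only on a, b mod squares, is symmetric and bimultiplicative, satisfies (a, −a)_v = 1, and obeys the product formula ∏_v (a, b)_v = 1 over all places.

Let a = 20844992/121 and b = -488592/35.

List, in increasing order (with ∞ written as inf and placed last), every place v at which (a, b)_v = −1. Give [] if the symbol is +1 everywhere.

Mod squares: a ≡ 23, b ≡ -13195. Check v ∈ {∞, 2, 3, 5, 7, 11, 13, 17, 23, 29}.
v=5: a=5^0·(≡2), b=5^-1·(≡4) mod 5; (2|5)=-1, (4|5)=+1; (−1)^{0·-1·2}·(-1)^-1·(+1)^0 = -1.
v=7: a=7^2·(≡2), b=7^-1·(≡3) mod 7; (2|7)=+1, (3|7)=-1; (−1)^{2·-1·3}·(+1)^-1·(-1)^2 = +1.
v=17: a=17^2·(≡7), b=17^0·(≡5) mod 17; (7|17)=-1, (5|17)=-1; (−1)^{2·0·8}·(-1)^0·(-1)^2 = +1.
v=∞: 23 > 0 and -13195 < 0  ⇒  (a,b)_∞ = +1.
v=23: a=23^1·(≡2), b=23^0·(≡17) mod 23; (2|23)=+1, (17|23)=-1; (−1)^{1·0·11}·(+1)^0·(-1)^1 = -1.
v=29: a=29^0·(≡28), b=29^1·(≡5) mod 29; (28|29)=+1, (5|29)=+1; (−1)^{0·1·14}·(+1)^1·(+1)^0 = +1.
v=13: a=13^0·(≡3), b=13^1·(≡10) mod 13; (3|13)=+1, (10|13)=+1; (−1)^{0·1·6}·(+1)^1·(+1)^0 = +1.
v=3: a=3^0·(≡2), b=3^4·(≡2) mod 3; (2|3)=-1, (2|3)=-1; (−1)^{0·4·1}·(-1)^4·(-1)^0 = +1.
v=2: v_2(a)=6, v_2(b)=4; units ≡ 7, 5 (mod 8); ε·ε+αω+βω = 1·0+6·1+4·0 ≡ 0  ⇒  (a,b)_2 = +1.
v=11: a=11^-2·(≡3), b=11^0·(≡3) mod 11; (3|11)=+1, (3|11)=+1; (−1)^{-2·0·5}·(+1)^0·(+1)^-2 = +1.
|Ram(23, -13195)| = 2, even; anisotropic at {5, 23}.

[5, 23]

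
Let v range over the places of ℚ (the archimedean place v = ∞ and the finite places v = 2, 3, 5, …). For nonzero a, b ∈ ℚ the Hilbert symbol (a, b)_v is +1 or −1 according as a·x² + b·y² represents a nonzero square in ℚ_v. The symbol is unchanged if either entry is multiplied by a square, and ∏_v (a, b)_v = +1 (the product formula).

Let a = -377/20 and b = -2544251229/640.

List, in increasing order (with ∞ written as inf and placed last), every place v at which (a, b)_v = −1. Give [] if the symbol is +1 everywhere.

Mod squares: a ≡ -1885, b ≡ -2210. Check v ∈ {∞, 2, 3, 5, 13, 17, 29}.
v=∞: -1885 < 0 and -2210 < 0  ⇒  (a,b)_∞ = -1.
v=29: a=29^1·(≡24), b=29^2·(≡20) mod 29; (24|29)=+1, (20|29)=+1; (−1)^{1·2·14}·(+1)^2·(+1)^1 = +1.
v=5: a=5^-1·(≡2), b=5^-1·(≡2) mod 5; (2|5)=-1, (2|5)=-1; (−1)^{-1·-1·2}·(-1)^-1·(-1)^-1 = +1.
v=17: a=17^0·(≡16), b=17^1·(≡7) mod 17; (16|17)=+1, (7|17)=-1; (−1)^{0·1·8}·(+1)^1·(-1)^0 = +1.
v=3: a=3^0·(≡2), b=3^4·(≡1) mod 3; (2|3)=-1, (1|3)=+1; (−1)^{0·4·1}·(-1)^4·(+1)^0 = +1.
v=2: v_2(a)=-2, v_2(b)=-7; units ≡ 3, 7 (mod 8); ε·ε+αω+βω = 1·1+-2·0+-7·1 ≡ 0  ⇒  (a,b)_2 = +1.
v=13: a=13^1·(≡7), b=13^3·(≡3) mod 13; (7|13)=-1, (3|13)=+1; (−1)^{1·3·6}·(-1)^3·(+1)^1 = -1.
|Ram(-1885, -2210)| = 2, even; anisotropic at {13, ∞}.

[13, inf]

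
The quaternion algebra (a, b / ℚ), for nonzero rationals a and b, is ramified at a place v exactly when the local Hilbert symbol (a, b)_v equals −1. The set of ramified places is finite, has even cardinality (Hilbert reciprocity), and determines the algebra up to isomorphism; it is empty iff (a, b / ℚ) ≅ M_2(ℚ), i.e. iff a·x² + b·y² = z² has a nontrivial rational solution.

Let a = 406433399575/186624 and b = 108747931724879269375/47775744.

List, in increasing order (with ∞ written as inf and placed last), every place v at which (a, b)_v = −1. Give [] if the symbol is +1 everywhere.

[2, 7, 31, 37]

(a, b) ≡ (345247, 31) mod (ℚ^×)²; places V = {2, 3, 5, 7, 31, 37, 43, ∞}.
(a,b)_43: α=1, u≡1; β=2, v≡6 (mod 43); (1|43)=+1, (6|43)=+1; sign (−1)^0·+1^2·+1^1 = +1.
(a,b)_5: α=2, u≡2; β=4, v≡4 (mod 5); (2|5)=-1, (4|5)=+1; sign (−1)^0·-1^4·+1^2 = +1.
(a,b)_7: α=3, u≡5; β=4, v≡6 (mod 7); (5|7)=-1, (6|7)=-1; sign (−1)^0·-1^4·-1^3 = -1.
(a,b)_31: α=3, u≡1; β=5, v≡25 (mod 31); (1|31)=+1, (25|31)=+1; sign (−1)^1·+1^5·+1^3 = -1.
(a,b)_37: α=1, u≡7; β=2, v≡8 (mod 37); (7|37)=+1, (8|37)=-1; sign (−1)^0·+1^2·-1^1 = -1.
(a,b)_3: α=-6, u≡1; β=-6, v≡1 (mod 3); (1|3)=+1, (1|3)=+1; sign (−1)^0·+1^-6·+1^-6 = +1.
(a,b)_2: α=-8, β=-16; u≡7, v≡7 (mod 8); ε(u)ε(v)=1·1, αω(v)=-8·0, βω(u)=-16·0; sum ≡ 1  ⇒  -1.
(a,b)_∞: sgn(345247)=+, sgn(31)=+, so +1.
(345247, 31 / ℚ) ramifies at {2, 7, 31, 37}: a division algebra.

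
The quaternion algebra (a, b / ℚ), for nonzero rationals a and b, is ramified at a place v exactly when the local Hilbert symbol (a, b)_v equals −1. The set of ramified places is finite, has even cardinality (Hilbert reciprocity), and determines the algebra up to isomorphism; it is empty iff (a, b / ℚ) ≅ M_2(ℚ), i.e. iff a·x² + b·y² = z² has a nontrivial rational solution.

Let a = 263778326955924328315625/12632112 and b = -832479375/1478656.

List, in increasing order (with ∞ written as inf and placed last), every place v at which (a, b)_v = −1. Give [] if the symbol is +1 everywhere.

(a, b) ≡ (100872915, -27183) mod (ℚ^×)²; places V = {2, 3, 5, 7, 11, 13, 17, 19, 23, 31, 37, 41, ∞}.
(a,b)_7: α=0, u≡6; β=2, v≡6 (mod 7); (6|7)=-1, (6|7)=-1; sign (−1)^0·-1^2·-1^0 = +1.
(a,b)_∞: sgn(100872915)=+, sgn(-27183)=−, so +1.
(a,b)_3: α=-7, u≡2; β=1, v≡2 (mod 3); (2|3)=-1, (2|3)=-1; sign (−1)^1·-1^1·-1^-7 = -1.
(a,b)_17: α=4, u≡8; β=1, v≡2 (mod 17); (8|17)=+1, (2|17)=+1; sign (−1)^0·+1^1·+1^4 = +1.
(a,b)_41: α=3, u≡11; β=1, v≡3 (mod 41); (11|41)=-1, (3|41)=-1; sign (−1)^0·-1^1·-1^3 = +1.
(a,b)_2: α=-4, β=-12; u≡3, v≡1 (mod 8); ε(u)ε(v)=1·0, αω(v)=-4·0, βω(u)=-12·1; sum ≡ 0  ⇒  +1.
(a,b)_23: α=2, u≡7; β=0, v≡4 (mod 23); (7|23)=-1, (4|23)=+1; sign (−1)^0·-1^0·+1^2 = +1.
(a,b)_31: α=1, u≡10; β=0, v≡20 (mod 31); (10|31)=+1, (20|31)=+1; sign (−1)^0·+1^0·+1^1 = +1.
(a,b)_37: α=1, u≡22; β=0, v≡11 (mod 37); (22|37)=-1, (11|37)=+1; sign (−1)^0·-1^0·+1^1 = +1.
(a,b)_5: α=5, u≡3; β=4, v≡3 (mod 5); (3|5)=-1, (3|5)=-1; sign (−1)^0·-1^4·-1^5 = -1.
(a,b)_19: α=-2, u≡15; β=-2, v≡7 (mod 19); (15|19)=-1, (7|19)=+1; sign (−1)^0·-1^-2·+1^-2 = +1.
(a,b)_11: α=1, u≡1; β=0, v≡3 (mod 11); (1|11)=+1, (3|11)=+1; sign (−1)^0·+1^0·+1^1 = +1.
(a,b)_13: α=3, u≡5; β=1, v≡2 (mod 13); (5|13)=-1, (2|13)=-1; sign (−1)^0·-1^1·-1^3 = +1.
(100872915, -27183 / ℚ) ramifies at {3, 5}: a division algebra.

[3, 5]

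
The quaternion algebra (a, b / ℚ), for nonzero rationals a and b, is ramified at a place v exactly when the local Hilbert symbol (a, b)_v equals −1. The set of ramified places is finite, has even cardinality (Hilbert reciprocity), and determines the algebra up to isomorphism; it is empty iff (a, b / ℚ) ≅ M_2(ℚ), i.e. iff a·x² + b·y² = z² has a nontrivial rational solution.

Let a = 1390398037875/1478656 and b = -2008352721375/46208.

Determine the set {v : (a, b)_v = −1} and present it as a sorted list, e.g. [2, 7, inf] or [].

(a, b) ≡ (19635, -510510) mod (ℚ^×)²; places V = {2, 3, 5, 7, 11, 13, 17, 19, ∞}.
(a,b)_7: α=1, u≡3; β=1, v≡6 (mod 7); (3|7)=-1, (6|7)=-1; sign (−1)^1·-1^1·-1^1 = -1.
(a,b)_11: α=3, u≡3; β=3, v≡8 (mod 11); (3|11)=+1, (8|11)=-1; sign (−1)^1·+1^3·-1^3 = +1.
(a,b)_5: α=3, u≡3; β=3, v≡3 (mod 5); (3|5)=-1, (3|5)=-1; sign (−1)^0·-1^3·-1^3 = +1.
(a,b)_17: α=3, u≡1; β=3, v≡1 (mod 17); (1|17)=+1, (1|17)=+1; sign (−1)^0·+1^3·+1^3 = +1.
(a,b)_2: α=-12, β=-7; u≡3, v≡1 (mod 8); ε(u)ε(v)=1·0, αω(v)=-12·0, βω(u)=-7·1; sum ≡ 1  ⇒  -1.
(a,b)_3: α=5, u≡2; β=3, v≡2 (mod 3); (2|3)=-1, (2|3)=-1; sign (−1)^1·-1^3·-1^5 = -1.
(a,b)_13: α=0, u≡8; β=1, v≡12 (mod 13); (8|13)=-1, (12|13)=+1; sign (−1)^0·-1^1·+1^0 = -1.
(a,b)_19: α=-2, u≡15; β=-2, v≡16 (mod 19); (15|19)=-1, (16|19)=+1; sign (−1)^0·-1^-2·+1^-2 = +1.
(a,b)_∞: sgn(19635)=+, sgn(-510510)=−, so +1.
|Ram(19635, -510510)| = 4, even; anisotropic at {2, 3, 7, 13}.

[2, 3, 7, 13]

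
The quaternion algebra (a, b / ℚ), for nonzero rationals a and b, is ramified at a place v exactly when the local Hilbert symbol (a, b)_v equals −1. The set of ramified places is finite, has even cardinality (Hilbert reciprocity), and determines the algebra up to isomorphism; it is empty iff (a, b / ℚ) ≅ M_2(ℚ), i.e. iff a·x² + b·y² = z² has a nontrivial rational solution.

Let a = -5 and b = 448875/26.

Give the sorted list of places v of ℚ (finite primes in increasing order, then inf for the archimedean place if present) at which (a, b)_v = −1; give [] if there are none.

[13, 19]

(a, b) ≡ (-5, 51870) mod (ℚ^×)²; places V = {2, 3, 5, 7, 13, 19, ∞}.
(a,b)_19: α=0, u≡14; β=1, v≡12 (mod 19); (14|19)=-1, (12|19)=-1; sign (−1)^0·-1^1·-1^0 = -1.
(a,b)_13: α=0, u≡8; β=-1, v≡12 (mod 13); (8|13)=-1, (12|13)=+1; sign (−1)^0·-1^-1·+1^0 = -1.
(a,b)_∞: sgn(-5)=−, sgn(51870)=+, so +1.
(a,b)_2: α=0, β=-1; u≡3, v≡7 (mod 8); ε(u)ε(v)=1·1, αω(v)=0·0, βω(u)=-1·1; sum ≡ 0  ⇒  +1.
(a,b)_3: α=0, u≡1; β=3, v≡1 (mod 3); (1|3)=+1, (1|3)=+1; sign (−1)^0·+1^3·+1^0 = +1.
(a,b)_7: α=0, u≡2; β=1, v≡1 (mod 7); (2|7)=+1, (1|7)=+1; sign (−1)^0·+1^1·+1^0 = +1.
(a,b)_5: α=1, u≡4; β=3, v≡1 (mod 5); (4|5)=+1, (1|5)=+1; sign (−1)^0·+1^3·+1^1 = +1.
Ram(-5, 51870) = {13, 19}; no ℚ_13-point on the conic.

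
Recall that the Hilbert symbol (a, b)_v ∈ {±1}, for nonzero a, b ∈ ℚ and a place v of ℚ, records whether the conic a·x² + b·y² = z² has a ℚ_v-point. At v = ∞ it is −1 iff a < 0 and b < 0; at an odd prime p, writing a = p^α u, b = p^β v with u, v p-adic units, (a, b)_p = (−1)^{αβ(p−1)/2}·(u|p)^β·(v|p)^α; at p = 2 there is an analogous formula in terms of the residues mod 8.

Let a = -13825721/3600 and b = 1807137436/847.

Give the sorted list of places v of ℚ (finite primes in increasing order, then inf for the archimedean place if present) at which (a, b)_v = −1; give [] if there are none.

(a, b) ≡ (-81809, 3913) mod (ℚ^×)²; places V = {2, 3, 5, 7, 11, 13, 29, 31, 43, ∞}.
(a,b)_29: α=1, u≡10; β=2, v≡2 (mod 29); (10|29)=-1, (2|29)=-1; sign (−1)^0·-1^2·-1^1 = -1.
(a,b)_2: α=-4, β=2; u≡7, v≡1 (mod 8); ε(u)ε(v)=1·0, αω(v)=-4·0, βω(u)=2·0; sum ≡ 0  ⇒  +1.
(a,b)_43: α=0, u≡5; β=1, v≡22 (mod 43); (5|43)=-1, (22|43)=-1; sign (−1)^0·-1^1·-1^0 = -1.
(a,b)_31: α=1, u≡17; β=2, v≡14 (mod 31); (17|31)=-1, (14|31)=+1; sign (−1)^0·-1^2·+1^1 = +1.
(a,b)_3: α=-2, u≡1; β=0, v≡1 (mod 3); (1|3)=+1, (1|3)=+1; sign (−1)^0·+1^0·+1^-2 = +1.
(a,b)_∞: sgn(-81809)=−, sgn(3913)=+, so +1.
(a,b)_5: α=-2, u≡1; β=0, v≡3 (mod 5); (1|5)=+1, (3|5)=-1; sign (−1)^0·+1^0·-1^-2 = +1.
(a,b)_11: α=0, u≡1; β=-2, v≡7 (mod 11); (1|11)=+1, (7|11)=-1; sign (−1)^0·+1^-2·-1^0 = +1.
(a,b)_13: α=3, u≡1; β=1, v≡6 (mod 13); (1|13)=+1, (6|13)=-1; sign (−1)^0·+1^1·-1^3 = -1.
(a,b)_7: α=1, u≡5; β=-1, v≡3 (mod 7); (5|7)=-1, (3|7)=-1; sign (−1)^1·-1^-1·-1^1 = -1.
(-81809, 3913 / ℚ) ramifies at {7, 13, 29, 43}: a division algebra.

[7, 13, 29, 43]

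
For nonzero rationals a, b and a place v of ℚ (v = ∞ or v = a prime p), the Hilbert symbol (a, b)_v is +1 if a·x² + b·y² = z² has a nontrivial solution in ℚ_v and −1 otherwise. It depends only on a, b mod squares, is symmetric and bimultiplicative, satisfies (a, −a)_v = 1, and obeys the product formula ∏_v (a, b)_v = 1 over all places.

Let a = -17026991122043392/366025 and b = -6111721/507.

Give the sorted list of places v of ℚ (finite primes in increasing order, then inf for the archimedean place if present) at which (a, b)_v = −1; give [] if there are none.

Mod squares: a ≡ -465682, b ≡ -374187. Check v ∈ {∞, 2, 3, 5, 7, 11, 13, 17, 19, 23, 29, 31, 37}.
v=23: a=23^0·(≡11), b=23^1·(≡15) mod 23; (11|23)=-1, (15|23)=-1; (−1)^{0·1·11}·(-1)^1·(-1)^0 = -1.
v=19: a=19^2·(≡13), b=19^0·(≡8) mod 19; (13|19)=-1, (8|19)=-1; (−1)^{2·0·9}·(-1)^0·(-1)^2 = +1.
v=2: v_2(a)=9, v_2(b)=0; units ≡ 7, 5 (mod 8); ε·ε+αω+βω = 1·0+9·1+0·0 ≡ 1  ⇒  (a,b)_2 = -1.
v=29: a=29^1·(≡21), b=29^1·(≡12) mod 29; (21|29)=-1, (12|29)=-1; (−1)^{1·1·14}·(-1)^1·(-1)^1 = +1.
v=5: a=5^-2·(≡3), b=5^0·(≡2) mod 5; (3|5)=-1, (2|5)=-1; (−1)^{-2·0·2}·(-1)^0·(-1)^-2 = +1.
v=13: a=13^0·(≡3), b=13^-2·(≡7) mod 13; (3|13)=+1, (7|13)=-1; (−1)^{0·-2·6}·(+1)^-2·(-1)^0 = +1.
v=∞: -465682 < 0 and -374187 < 0  ⇒  (a,b)_∞ = -1.
v=17: a=17^2·(≡1), b=17^1·(≡16) mod 17; (1|17)=+1, (16|17)=+1; (−1)^{2·1·8}·(+1)^1·(+1)^2 = +1.
v=7: a=7^1·(≡2), b=7^2·(≡6) mod 7; (2|7)=+1, (6|7)=-1; (−1)^{1·2·3}·(+1)^2·(-1)^1 = -1.
v=11: a=11^-4·(≡9), b=11^1·(≡10) mod 11; (9|11)=+1, (10|11)=-1; (−1)^{-4·1·5}·(+1)^1·(-1)^-4 = +1.
v=37: a=37^3·(≡17), b=37^0·(≡19) mod 37; (17|37)=-1, (19|37)=-1; (−1)^{3·0·18}·(-1)^0·(-1)^3 = -1.
v=3: a=3^0·(≡2), b=3^-1·(≡2) mod 3; (2|3)=-1, (2|3)=-1; (−1)^{0·-1·1}·(-1)^-1·(-1)^0 = -1.
v=31: a=31^1·(≡11), b=31^0·(≡2) mod 31; (11|31)=-1, (2|31)=+1; (−1)^{1·0·15}·(-1)^0·(+1)^1 = +1.
|Ram(-465682, -374187)| = 6, even; anisotropic at {2, 3, 7, 23, 37, ∞}.

[2, 3, 7, 23, 37, inf]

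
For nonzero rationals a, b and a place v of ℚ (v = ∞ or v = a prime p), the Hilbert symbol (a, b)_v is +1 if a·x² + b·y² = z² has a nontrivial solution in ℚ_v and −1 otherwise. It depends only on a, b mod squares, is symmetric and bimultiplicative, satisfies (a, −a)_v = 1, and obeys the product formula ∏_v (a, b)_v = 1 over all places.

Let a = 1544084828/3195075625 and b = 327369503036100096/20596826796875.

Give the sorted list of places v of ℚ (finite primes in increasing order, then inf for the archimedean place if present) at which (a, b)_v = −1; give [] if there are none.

(a, b) ≡ (143, 10010) mod (ℚ^×)²; places V = {2, 3, 5, 7, 11, 13, 17, 19, 31, 53, ∞}.
(a,b)_11: α=1, u≡8; β=3, v≡8 (mod 11); (8|11)=-1, (8|11)=-1; sign (−1)^1·-1^3·-1^1 = -1.
(a,b)_31: α=2, u≡4; β=2, v≡20 (mod 31); (4|31)=+1, (20|31)=+1; sign (−1)^0·+1^2·+1^2 = +1.
(a,b)_5: α=-4, u≡3; β=-7, v≡2 (mod 5); (3|5)=-1, (2|5)=-1; sign (−1)^0·-1^-7·-1^-4 = -1.
(a,b)_19: α=-2, u≡15; β=-4, v≡9 (mod 19); (15|19)=-1, (9|19)=+1; sign (−1)^0·-1^-4·+1^-2 = +1.
(a,b)_3: α=0, u≡2; β=4, v≡2 (mod 3); (2|3)=-1, (2|3)=-1; sign (−1)^0·-1^4·-1^0 = +1.
(a,b)_53: α=2, u≡10; β=2, v≡9 (mod 53); (10|53)=+1, (9|53)=+1; sign (−1)^0·+1^2·+1^2 = +1.
(a,b)_7: α=-2, u≡3; β=-1, v≡2 (mod 7); (3|7)=-1, (2|7)=+1; sign (−1)^0·-1^-1·+1^-2 = -1.
(a,b)_17: α=-2, u≡6; β=-2, v≡7 (mod 17); (6|17)=-1, (7|17)=-1; sign (−1)^0·-1^-2·-1^-2 = +1.
(a,b)_13: α=1, u≡8; β=3, v≡4 (mod 13); (8|13)=-1, (4|13)=+1; sign (−1)^0·-1^3·+1^1 = -1.
(a,b)_2: α=2, β=9; u≡7, v≡5 (mod 8); ε(u)ε(v)=1·0, αω(v)=2·1, βω(u)=9·0; sum ≡ 0  ⇒  +1.
(a,b)_∞: sgn(143)=+, sgn(10010)=+, so +1.
|Ram(143, 10010)| = 4, even; anisotropic at {5, 7, 11, 13}.

[5, 7, 11, 13]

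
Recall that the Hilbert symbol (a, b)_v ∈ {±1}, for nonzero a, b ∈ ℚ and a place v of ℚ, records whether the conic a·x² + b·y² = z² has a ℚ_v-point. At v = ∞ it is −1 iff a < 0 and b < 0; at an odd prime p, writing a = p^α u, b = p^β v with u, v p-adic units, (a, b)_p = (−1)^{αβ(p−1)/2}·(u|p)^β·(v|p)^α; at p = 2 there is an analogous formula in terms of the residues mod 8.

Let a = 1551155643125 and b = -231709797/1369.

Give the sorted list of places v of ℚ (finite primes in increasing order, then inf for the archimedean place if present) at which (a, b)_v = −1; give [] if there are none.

[11, 29]

Mod squares: a ≡ 29, b ≡ -253. Check v ∈ {∞, 2, 3, 5, 11, 23, 29, 37}.
v=11: a=11^2·(≡2), b=11^3·(≡2) mod 11; (2|11)=-1, (2|11)=-1; (−1)^{2·3·5}·(-1)^3·(-1)^2 = -1.
v=2: v_2(a)=0, v_2(b)=0; units ≡ 5, 3 (mod 8); ε·ε+αω+βω = 0·1+0·1+0·1 ≡ 0  ⇒  (a,b)_2 = +1.
v=3: a=3^0·(≡2), b=3^2·(≡2) mod 3; (2|3)=-1, (2|3)=-1; (−1)^{0·2·1}·(-1)^2·(-1)^0 = +1.
v=5: a=5^4·(≡4), b=5^0·(≡2) mod 5; (4|5)=+1, (2|5)=-1; (−1)^{4·0·2}·(+1)^0·(-1)^4 = +1.
v=37: a=37^0·(≡32), b=37^-2·(≡2) mod 37; (32|37)=-1, (2|37)=-1; (−1)^{0·-2·18}·(-1)^-2·(-1)^0 = +1.
v=∞: 29 > 0 and -253 < 0  ⇒  (a,b)_∞ = +1.
v=29: a=29^5·(≡22), b=29^2·(≡2) mod 29; (22|29)=+1, (2|29)=-1; (−1)^{5·2·14}·(+1)^2·(-1)^5 = -1.
v=23: a=23^0·(≡2), b=23^1·(≡12) mod 23; (2|23)=+1, (12|23)=+1; (−1)^{0·1·11}·(+1)^1·(+1)^0 = +1.
(29, -253 / ℚ) ramifies at {11, 29}: a division algebra.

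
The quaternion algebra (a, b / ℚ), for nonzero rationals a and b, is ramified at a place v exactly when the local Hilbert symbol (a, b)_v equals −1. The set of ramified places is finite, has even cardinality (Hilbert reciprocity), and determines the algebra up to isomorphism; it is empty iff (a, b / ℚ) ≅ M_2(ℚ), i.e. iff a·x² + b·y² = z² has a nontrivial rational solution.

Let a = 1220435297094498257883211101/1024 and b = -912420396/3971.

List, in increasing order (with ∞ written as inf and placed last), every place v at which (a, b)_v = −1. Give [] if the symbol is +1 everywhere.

[3, 11, 13, 31]

(a, b) ≡ (6936501, -964689) mod (ℚ^×)²; places V = {2, 3, 7, 11, 13, 17, 19, 23, 31, 37, 41, ∞}.
(a,b)_17: α=2, u≡13; β=2, v≡11 (mod 17); (13|17)=+1, (11|17)=-1; sign (−1)^0·+1^2·-1^2 = +1.
(a,b)_3: α=3, u≡1; β=3, v≡1 (mod 3); (1|3)=+1, (1|3)=+1; sign (−1)^1·+1^3·+1^3 = -1.
(a,b)_11: α=1, u≡3; β=-1, v≡4 (mod 11); (3|11)=+1, (4|11)=+1; sign (−1)^1·+1^-1·+1^1 = -1.
(a,b)_13: α=1, u≡5; β=0, v≡8 (mod 13); (5|13)=-1, (8|13)=-1; sign (−1)^0·-1^0·-1^1 = -1.
(a,b)_7: α=2, u≡6; β=0, v≡4 (mod 7); (6|7)=-1, (4|7)=+1; sign (−1)^0·-1^0·+1^2 = +1.
(a,b)_∞: sgn(6936501)=+, sgn(-964689)=−, so +1.
(a,b)_23: α=3, u≡21; β=1, v≡18 (mod 23); (21|23)=-1, (18|23)=+1; sign (−1)^1·-1^1·+1^3 = +1.
(a,b)_41: α=4, u≡16; β=1, v≡2 (mod 41); (16|41)=+1, (2|41)=+1; sign (−1)^0·+1^1·+1^4 = +1.
(a,b)_2: α=-10, β=2; u≡5, v≡7 (mod 8); ε(u)ε(v)=0·1, αω(v)=-10·0, βω(u)=2·1; sum ≡ 0  ⇒  +1.
(a,b)_31: α=4, u≡27; β=1, v≡1 (mod 31); (27|31)=-1, (1|31)=+1; sign (−1)^0·-1^1·+1^4 = -1.
(a,b)_37: α=1, u≡5; β=0, v≡4 (mod 37); (5|37)=-1, (4|37)=+1; sign (−1)^0·-1^0·+1^1 = +1.
(a,b)_19: α=1, u≡14; β=-2, v≡5 (mod 19); (14|19)=-1, (5|19)=+1; sign (−1)^0·-1^-2·+1^1 = +1.
Ram(6936501, -964689) = {3, 11, 13, 31}; no ℚ_3-point on the conic.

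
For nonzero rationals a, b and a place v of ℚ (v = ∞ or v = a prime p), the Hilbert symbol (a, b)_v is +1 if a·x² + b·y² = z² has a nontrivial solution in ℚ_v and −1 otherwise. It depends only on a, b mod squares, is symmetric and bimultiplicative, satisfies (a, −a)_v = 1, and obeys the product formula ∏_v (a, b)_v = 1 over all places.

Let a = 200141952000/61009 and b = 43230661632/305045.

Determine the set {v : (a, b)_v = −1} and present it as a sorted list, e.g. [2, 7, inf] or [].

[3, 5, 17, 23]

(a, b) ≡ (7818045, 2606015) mod (ℚ^×)²; places V = {2, 3, 5, 13, 17, 19, 23, 31, 43, ∞}.
(a,b)_13: α=-2, u≡12; β=-2, v≡12 (mod 13); (12|13)=+1, (12|13)=+1; sign (−1)^0·+1^-2·+1^-2 = +1.
(a,b)_31: α=1, u≡2; β=1, v≡17 (mod 31); (2|31)=+1, (17|31)=-1; sign (−1)^1·+1^1·-1^1 = +1.
(a,b)_23: α=1, u≡14; β=1, v≡14 (mod 23); (14|23)=-1, (14|23)=-1; sign (−1)^1·-1^1·-1^1 = -1.
(a,b)_3: α=1, u≡2; β=4, v≡2 (mod 3); (2|3)=-1, (2|3)=-1; sign (−1)^0·-1^4·-1^1 = -1.
(a,b)_2: α=10, β=10; u≡5, v≡7 (mod 8); ε(u)ε(v)=0·1, αω(v)=10·0, βω(u)=10·1; sum ≡ 0  ⇒  +1.
(a,b)_43: α=1, u≡17; β=1, v≡5 (mod 43); (17|43)=+1, (5|43)=-1; sign (−1)^1·+1^1·-1^1 = +1.
(a,b)_19: α=-2, u≡6; β=-2, v≡14 (mod 19); (6|19)=+1, (14|19)=-1; sign (−1)^0·+1^-2·-1^-2 = +1.
(a,b)_∞: sgn(7818045)=+, sgn(2606015)=+, so +1.
(a,b)_5: α=3, u≡4; β=-1, v≡3 (mod 5); (4|5)=+1, (3|5)=-1; sign (−1)^0·+1^-1·-1^3 = -1.
(a,b)_17: α=1, u≡9; β=1, v≡3 (mod 17); (9|17)=+1, (3|17)=-1; sign (−1)^0·+1^1·-1^1 = -1.
|Ram(7818045, 2606015)| = 4, even; anisotropic at {3, 5, 17, 23}.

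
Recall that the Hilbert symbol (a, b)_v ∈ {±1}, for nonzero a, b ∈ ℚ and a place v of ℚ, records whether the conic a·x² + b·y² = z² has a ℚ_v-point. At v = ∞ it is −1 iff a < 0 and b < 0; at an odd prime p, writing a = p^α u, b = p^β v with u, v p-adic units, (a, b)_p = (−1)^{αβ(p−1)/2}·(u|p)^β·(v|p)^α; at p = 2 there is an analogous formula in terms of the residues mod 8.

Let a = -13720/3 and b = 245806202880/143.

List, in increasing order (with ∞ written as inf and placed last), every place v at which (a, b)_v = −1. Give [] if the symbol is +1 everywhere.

(a, b) ≡ (-210, 15015) mod (ℚ^×)²; places V = {2, 3, 5, 7, 11, 13, ∞}.
(a,b)_2: α=3, β=16; u≡7, v≡7 (mod 8); ε(u)ε(v)=1·1, αω(v)=3·0, βω(u)=16·0; sum ≡ 1  ⇒  -1.
(a,b)_3: α=-1, u≡2; β=7, v≡1 (mod 3); (2|3)=-1, (1|3)=+1; sign (−1)^1·-1^7·+1^-1 = +1.
(a,b)_13: α=0, u≡7; β=-1, v≡11 (mod 13); (7|13)=-1, (11|13)=-1; sign (−1)^0·-1^-1·-1^0 = -1.
(a,b)_11: α=0, u≡10; β=-1, v≡9 (mod 11); (10|11)=-1, (9|11)=+1; sign (−1)^0·-1^-1·+1^0 = -1.
(a,b)_7: α=3, u≡3; β=3, v≡3 (mod 7); (3|7)=-1, (3|7)=-1; sign (−1)^1·-1^3·-1^3 = -1.
(a,b)_∞: sgn(-210)=−, sgn(15015)=+, so +1.
(a,b)_5: α=1, u≡2; β=1, v≡2 (mod 5); (2|5)=-1, (2|5)=-1; sign (−1)^0·-1^1·-1^1 = +1.
Ram(-210, 15015) = {2, 7, 11, 13}; no ℚ_2-point on the conic.

[2, 7, 11, 13]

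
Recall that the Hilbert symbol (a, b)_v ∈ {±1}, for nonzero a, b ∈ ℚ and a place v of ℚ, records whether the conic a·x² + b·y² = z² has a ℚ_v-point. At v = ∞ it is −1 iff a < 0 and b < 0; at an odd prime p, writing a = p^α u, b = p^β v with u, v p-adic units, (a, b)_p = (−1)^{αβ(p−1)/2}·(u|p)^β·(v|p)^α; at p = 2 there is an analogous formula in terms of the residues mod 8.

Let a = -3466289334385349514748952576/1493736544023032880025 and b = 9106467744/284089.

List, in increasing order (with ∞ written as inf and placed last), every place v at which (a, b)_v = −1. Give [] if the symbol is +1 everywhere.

(a, b) ≡ (-11, 38874) mod (ℚ^×)²; places V = {2, 3, 5, 7, 11, 13, 17, 19, 23, 31, 41, 43, ∞}.
(a,b)_17: α=2, u≡12; β=0, v≡10 (mod 17); (12|17)=-1, (10|17)=-1; sign (−1)^0·-1^0·-1^2 = +1.
(a,b)_19: α=2, u≡18; β=1, v≡8 (mod 19); (18|19)=-1, (8|19)=-1; sign (−1)^0·-1^1·-1^2 = -1.
(a,b)_31: α=2, u≡7; β=1, v≡25 (mod 31); (7|31)=+1, (25|31)=+1; sign (−1)^0·+1^1·+1^2 = +1.
(a,b)_2: α=16, β=5; u≡5, v≡5 (mod 8); ε(u)ε(v)=0·0, αω(v)=16·1, βω(u)=5·1; sum ≡ 1  ⇒  -1.
(a,b)_13: α=-8, u≡7; β=-2, v≡9 (mod 13); (7|13)=-1, (9|13)=+1; sign (−1)^0·-1^-2·+1^-8 = +1.
(a,b)_7: α=-2, u≡3; β=0, v≡3 (mod 7); (3|7)=-1, (3|7)=-1; sign (−1)^0·-1^0·-1^-2 = +1.
(a,b)_11: α=11, u≡10; β=5, v≡5 (mod 11); (10|11)=-1, (5|11)=+1; sign (−1)^1·-1^5·+1^11 = +1.
(a,b)_41: α=-4, u≡34; β=-2, v≡3 (mod 41); (34|41)=-1, (3|41)=-1; sign (−1)^0·-1^-2·-1^-4 = +1.
(a,b)_∞: sgn(-11)=−, sgn(38874)=+, so +1.
(a,b)_5: α=-2, u≡4; β=0, v≡1 (mod 5); (4|5)=+1, (1|5)=+1; sign (−1)^0·+1^0·+1^-2 = +1.
(a,b)_23: α=-2, u≡16; β=0, v≡6 (mod 23); (16|23)=+1, (6|23)=+1; sign (−1)^0·+1^0·+1^-2 = +1.
(a,b)_43: α=2, u≡18; β=0, v≡30 (mod 43); (18|43)=-1, (30|43)=-1; sign (−1)^0·-1^0·-1^2 = +1.
(a,b)_3: α=0, u≡1; β=1, v≡1 (mod 3); (1|3)=+1, (1|3)=+1; sign (−1)^0·+1^1·+1^0 = +1.
|Ram(-11, 38874)| = 2, even; anisotropic at {2, 19}.

[2, 19]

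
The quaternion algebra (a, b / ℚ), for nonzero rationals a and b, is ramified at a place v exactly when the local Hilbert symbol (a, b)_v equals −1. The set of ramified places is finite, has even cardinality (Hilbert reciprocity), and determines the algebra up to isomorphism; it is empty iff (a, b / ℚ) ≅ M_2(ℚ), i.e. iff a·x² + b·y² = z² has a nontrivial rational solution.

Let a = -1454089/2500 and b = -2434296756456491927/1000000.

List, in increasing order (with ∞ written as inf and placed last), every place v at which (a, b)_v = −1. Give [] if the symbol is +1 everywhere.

Mod squares: a ≡ -1729, b ≡ -1463. Check v ∈ {∞, 2, 5, 7, 11, 13, 19, 29, 41}.
v=7: a=7^1·(≡5), b=7^3·(≡1) mod 7; (5|7)=-1, (1|7)=+1; (−1)^{1·3·3}·(-1)^3·(+1)^1 = +1.
v=41: a=41^0·(≡24), b=41^2·(≡24) mod 41; (24|41)=-1, (24|41)=-1; (−1)^{0·2·20}·(-1)^2·(-1)^0 = +1.
v=13: a=13^1·(≡3), b=13^4·(≡5) mod 13; (3|13)=+1, (5|13)=-1; (−1)^{1·4·6}·(+1)^4·(-1)^1 = -1.
v=19: a=19^1·(≡7), b=19^1·(≡12) mod 19; (7|19)=+1, (12|19)=-1; (−1)^{1·1·9}·(+1)^1·(-1)^1 = +1.
v=11: a=11^0·(≡4), b=11^1·(≡7) mod 11; (4|11)=+1, (7|11)=-1; (−1)^{0·1·5}·(+1)^1·(-1)^0 = +1.
v=∞: -1729 < 0 and -1463 < 0  ⇒  (a,b)_∞ = -1.
v=5: a=5^-4·(≡4), b=5^-6·(≡2) mod 5; (4|5)=+1, (2|5)=-1; (−1)^{-4·-6·2}·(+1)^-6·(-1)^-4 = +1.
v=2: v_2(a)=-2, v_2(b)=-6; units ≡ 7, 1 (mod 8); ε·ε+αω+βω = 1·0+-2·0+-6·0 ≡ 0  ⇒  (a,b)_2 = +1.
v=29: a=29^2·(≡26), b=29^4·(≡16) mod 29; (26|29)=-1, (16|29)=+1; (−1)^{2·4·14}·(-1)^4·(+1)^2 = +1.
Ram(-1729, -1463) = {13, ∞}; no ℚ_13-point on the conic.

[13, inf]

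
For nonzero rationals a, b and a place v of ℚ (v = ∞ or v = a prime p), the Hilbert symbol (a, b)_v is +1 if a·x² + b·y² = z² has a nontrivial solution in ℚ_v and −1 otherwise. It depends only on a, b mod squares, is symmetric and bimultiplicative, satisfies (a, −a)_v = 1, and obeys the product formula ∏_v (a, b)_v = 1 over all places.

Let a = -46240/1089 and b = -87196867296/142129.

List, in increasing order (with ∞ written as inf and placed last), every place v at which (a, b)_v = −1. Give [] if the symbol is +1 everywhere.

Mod squares: a ≡ -10, b ≡ -7854. Check v ∈ {∞, 2, 3, 5, 7, 11, 13, 17, 29}.
v=5: a=5^1·(≡3), b=5^0·(≡1) mod 5; (3|5)=-1, (1|5)=+1; (−1)^{1·0·2}·(-1)^0·(+1)^1 = +1.
v=7: a=7^0·(≡4), b=7^5·(≡6) mod 7; (4|7)=+1, (6|7)=-1; (−1)^{0·5·3}·(+1)^5·(-1)^0 = +1.
v=29: a=29^0·(≡10), b=29^-2·(≡20) mod 29; (10|29)=-1, (20|29)=+1; (−1)^{0·-2·14}·(-1)^-2·(+1)^0 = +1.
v=11: a=11^-2·(≡9), b=11^1·(≡5) mod 11; (9|11)=+1, (5|11)=+1; (−1)^{-2·1·5}·(+1)^1·(+1)^-2 = +1.
v=13: a=13^0·(≡4), b=13^-2·(≡8) mod 13; (4|13)=+1, (8|13)=-1; (−1)^{0·-2·6}·(+1)^-2·(-1)^0 = +1.
v=2: v_2(a)=5, v_2(b)=5; units ≡ 3, 1 (mod 8); ε·ε+αω+βω = 1·0+5·0+5·1 ≡ 1  ⇒  (a,b)_2 = -1.
v=3: a=3^-2·(≡2), b=3^1·(≡1) mod 3; (2|3)=-1, (1|3)=+1; (−1)^{-2·1·1}·(-1)^1·(+1)^-2 = -1.
v=∞: -10 < 0 and -7854 < 0  ⇒  (a,b)_∞ = -1.
v=17: a=17^2·(≡10), b=17^3·(≡7) mod 17; (10|17)=-1, (7|17)=-1; (−1)^{2·3·8}·(-1)^3·(-1)^2 = -1.
(-10, -7854 / ℚ) ramifies at {2, 3, 17, ∞}: a division algebra.

[2, 3, 17, inf]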